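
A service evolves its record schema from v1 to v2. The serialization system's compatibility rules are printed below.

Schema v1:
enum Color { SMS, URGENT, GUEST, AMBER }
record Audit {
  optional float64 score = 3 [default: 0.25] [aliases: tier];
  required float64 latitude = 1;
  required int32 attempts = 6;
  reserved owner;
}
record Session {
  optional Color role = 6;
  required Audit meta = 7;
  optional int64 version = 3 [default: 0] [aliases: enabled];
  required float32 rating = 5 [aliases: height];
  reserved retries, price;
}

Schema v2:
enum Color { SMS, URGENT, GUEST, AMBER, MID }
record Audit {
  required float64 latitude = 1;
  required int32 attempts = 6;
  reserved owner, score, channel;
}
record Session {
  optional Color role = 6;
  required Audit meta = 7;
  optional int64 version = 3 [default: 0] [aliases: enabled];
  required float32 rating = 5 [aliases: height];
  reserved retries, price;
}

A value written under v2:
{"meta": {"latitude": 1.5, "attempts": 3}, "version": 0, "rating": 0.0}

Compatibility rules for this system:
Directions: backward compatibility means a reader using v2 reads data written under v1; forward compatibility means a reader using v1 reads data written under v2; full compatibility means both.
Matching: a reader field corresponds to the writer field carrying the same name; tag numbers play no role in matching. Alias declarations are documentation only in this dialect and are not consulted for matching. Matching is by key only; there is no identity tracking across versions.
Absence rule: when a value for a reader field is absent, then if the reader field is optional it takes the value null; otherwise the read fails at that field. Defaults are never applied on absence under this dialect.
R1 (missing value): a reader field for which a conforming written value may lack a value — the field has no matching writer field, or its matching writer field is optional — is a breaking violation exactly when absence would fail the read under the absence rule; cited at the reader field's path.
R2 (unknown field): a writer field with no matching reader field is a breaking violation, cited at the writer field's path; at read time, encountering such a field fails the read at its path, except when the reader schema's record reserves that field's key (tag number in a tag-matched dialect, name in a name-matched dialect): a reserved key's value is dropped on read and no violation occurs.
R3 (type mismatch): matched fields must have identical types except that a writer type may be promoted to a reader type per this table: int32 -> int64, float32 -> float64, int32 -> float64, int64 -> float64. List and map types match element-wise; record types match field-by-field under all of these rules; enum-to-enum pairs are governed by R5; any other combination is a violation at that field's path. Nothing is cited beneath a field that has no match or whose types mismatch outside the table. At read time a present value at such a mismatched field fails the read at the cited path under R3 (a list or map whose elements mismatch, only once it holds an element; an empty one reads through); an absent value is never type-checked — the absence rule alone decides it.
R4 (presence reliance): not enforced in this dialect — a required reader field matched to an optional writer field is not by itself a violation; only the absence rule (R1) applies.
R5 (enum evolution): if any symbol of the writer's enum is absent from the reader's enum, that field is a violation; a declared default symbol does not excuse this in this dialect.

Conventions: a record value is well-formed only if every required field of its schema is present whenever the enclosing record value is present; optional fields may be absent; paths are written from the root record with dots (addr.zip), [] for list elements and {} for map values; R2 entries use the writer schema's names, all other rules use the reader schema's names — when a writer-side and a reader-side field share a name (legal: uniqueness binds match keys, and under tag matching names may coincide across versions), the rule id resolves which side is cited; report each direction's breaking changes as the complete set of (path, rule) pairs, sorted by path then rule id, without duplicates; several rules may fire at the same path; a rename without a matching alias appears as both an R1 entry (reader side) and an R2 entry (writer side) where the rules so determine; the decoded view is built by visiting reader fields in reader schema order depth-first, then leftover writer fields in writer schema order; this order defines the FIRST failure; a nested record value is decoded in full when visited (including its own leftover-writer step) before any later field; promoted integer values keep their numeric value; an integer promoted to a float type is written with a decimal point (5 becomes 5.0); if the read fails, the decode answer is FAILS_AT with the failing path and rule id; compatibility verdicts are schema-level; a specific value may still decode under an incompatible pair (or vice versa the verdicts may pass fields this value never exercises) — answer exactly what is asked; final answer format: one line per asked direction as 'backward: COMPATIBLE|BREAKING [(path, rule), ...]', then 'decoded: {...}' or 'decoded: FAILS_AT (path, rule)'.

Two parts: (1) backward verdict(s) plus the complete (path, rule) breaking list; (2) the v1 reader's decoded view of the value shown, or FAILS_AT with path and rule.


backward: COMPATIBLE []; decoded: {"role": null, "meta": {"score": null, "latitude": 1.5, "attempts": 3}, "version": 0, "rating": 0.0}

in Session below, arrows point writer -> reader
checking backward for Session: reader v2 against writer v1:
  role: paired with writer role (Color -> Color; writer optional)
  meta: paired with writer meta (Audit -> Audit; writer required)
  version: paired with writer version (int64 -> int64; writer optional)
  rating: paired with writer rating (float32 -> float32; writer required)
  meta.latitude: paired with writer meta.latitude (float64 -> float64; writer required)
  meta.attempts: paired with writer meta.attempts (int32 -> int32; writer required)
  leftover writer field: meta.score
  => backward verdict for Session: COMPATIBLE, no violations
decoding the Session value with the v1 reader:
  role := null (missing; optional => null)
  meta.score := null (missing; optional => null)
  meta.latitude := 1.5
  meta.attempts := 3
  version := 0
  rating := 0.0
  => decoded: {"role": null, "meta": {"score": null, "latitude": 1.5, "attempts": 3}, "version": 0, "rating": 0.0}
ruling out the remaining Session differences:
  enum Color (field role in record Session): symbol MID added -> fires only in the forward direction of Session, which is not asked here
  removed field score from record Audit (its key "score" joins the reserved list) -> fires no rule on Session, leaving the asked answer as it is


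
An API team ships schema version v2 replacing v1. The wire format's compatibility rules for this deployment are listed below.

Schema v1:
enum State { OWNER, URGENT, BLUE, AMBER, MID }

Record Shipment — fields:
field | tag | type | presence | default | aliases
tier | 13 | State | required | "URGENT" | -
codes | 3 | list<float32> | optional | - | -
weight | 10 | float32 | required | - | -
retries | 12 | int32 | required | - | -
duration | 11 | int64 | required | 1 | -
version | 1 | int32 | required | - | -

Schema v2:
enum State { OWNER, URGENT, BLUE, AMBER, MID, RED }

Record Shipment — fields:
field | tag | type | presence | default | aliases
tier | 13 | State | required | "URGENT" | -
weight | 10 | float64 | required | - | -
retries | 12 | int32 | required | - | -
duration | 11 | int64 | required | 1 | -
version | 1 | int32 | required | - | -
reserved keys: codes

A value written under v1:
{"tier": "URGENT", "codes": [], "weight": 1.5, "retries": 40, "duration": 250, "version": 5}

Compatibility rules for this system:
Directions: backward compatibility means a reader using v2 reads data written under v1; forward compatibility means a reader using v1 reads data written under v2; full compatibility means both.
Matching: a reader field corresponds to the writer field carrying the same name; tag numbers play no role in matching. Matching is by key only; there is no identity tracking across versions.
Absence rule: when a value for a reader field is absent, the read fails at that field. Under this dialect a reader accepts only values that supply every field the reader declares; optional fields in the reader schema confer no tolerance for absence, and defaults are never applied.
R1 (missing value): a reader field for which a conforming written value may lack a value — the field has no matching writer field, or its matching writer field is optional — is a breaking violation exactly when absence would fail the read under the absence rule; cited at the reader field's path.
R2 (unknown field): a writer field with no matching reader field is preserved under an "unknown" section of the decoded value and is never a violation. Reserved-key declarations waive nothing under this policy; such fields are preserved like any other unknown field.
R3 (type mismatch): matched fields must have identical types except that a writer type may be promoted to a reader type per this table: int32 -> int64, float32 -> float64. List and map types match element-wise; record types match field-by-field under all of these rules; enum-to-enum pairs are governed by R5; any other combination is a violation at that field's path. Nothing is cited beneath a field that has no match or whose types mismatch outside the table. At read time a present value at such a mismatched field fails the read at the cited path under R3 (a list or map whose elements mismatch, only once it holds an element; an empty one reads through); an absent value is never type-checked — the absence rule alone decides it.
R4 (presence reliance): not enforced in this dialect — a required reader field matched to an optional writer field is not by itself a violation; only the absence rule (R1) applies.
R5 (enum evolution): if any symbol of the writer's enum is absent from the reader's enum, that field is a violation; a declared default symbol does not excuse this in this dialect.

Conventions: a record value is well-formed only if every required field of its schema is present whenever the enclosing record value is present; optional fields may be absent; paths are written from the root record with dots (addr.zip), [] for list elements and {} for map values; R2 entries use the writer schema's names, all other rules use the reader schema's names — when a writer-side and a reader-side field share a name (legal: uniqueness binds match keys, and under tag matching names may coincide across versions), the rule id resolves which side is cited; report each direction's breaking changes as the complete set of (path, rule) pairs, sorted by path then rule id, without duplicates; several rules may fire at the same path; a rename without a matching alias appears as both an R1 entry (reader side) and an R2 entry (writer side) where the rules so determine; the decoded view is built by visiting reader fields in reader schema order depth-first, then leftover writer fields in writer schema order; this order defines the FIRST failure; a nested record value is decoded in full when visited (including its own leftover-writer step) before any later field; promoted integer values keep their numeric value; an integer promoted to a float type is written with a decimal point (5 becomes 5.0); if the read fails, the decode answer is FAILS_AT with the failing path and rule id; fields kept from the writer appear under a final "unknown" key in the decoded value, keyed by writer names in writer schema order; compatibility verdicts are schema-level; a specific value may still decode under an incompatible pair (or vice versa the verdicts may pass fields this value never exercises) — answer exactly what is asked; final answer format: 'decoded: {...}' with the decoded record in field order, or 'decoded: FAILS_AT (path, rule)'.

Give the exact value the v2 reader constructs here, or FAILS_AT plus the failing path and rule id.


in Shipment below, arrows point writer -> reader
decoding the Shipment value with the v2 reader:
  tier := "URGENT"
  weight := 1.5 (float32 -> float64)
  retries := 40
  duration := 250
  version := 5
  writer codes: kept under "unknown"
  => decoded: {"tier": "URGENT", "weight": 1.5, "retries": 40, "duration": 250, "version": 5, "unknown": {"codes": []}}
the other Shipment changes do not affect what is asked:
  enum State (field tier in record Shipment): symbol RED added -> schema-level compatibility only; this Shipment value's decode is unchanged
  field weight in record Shipment: type float32 changed to float64 -> schema-level compatibility only; this Shipment value's decode is unchanged

decoded: {"tier": "URGENT", "weight": 1.5, "retries": 40, "duration": 250, "version": 5, "unknown": {"codes": []}}


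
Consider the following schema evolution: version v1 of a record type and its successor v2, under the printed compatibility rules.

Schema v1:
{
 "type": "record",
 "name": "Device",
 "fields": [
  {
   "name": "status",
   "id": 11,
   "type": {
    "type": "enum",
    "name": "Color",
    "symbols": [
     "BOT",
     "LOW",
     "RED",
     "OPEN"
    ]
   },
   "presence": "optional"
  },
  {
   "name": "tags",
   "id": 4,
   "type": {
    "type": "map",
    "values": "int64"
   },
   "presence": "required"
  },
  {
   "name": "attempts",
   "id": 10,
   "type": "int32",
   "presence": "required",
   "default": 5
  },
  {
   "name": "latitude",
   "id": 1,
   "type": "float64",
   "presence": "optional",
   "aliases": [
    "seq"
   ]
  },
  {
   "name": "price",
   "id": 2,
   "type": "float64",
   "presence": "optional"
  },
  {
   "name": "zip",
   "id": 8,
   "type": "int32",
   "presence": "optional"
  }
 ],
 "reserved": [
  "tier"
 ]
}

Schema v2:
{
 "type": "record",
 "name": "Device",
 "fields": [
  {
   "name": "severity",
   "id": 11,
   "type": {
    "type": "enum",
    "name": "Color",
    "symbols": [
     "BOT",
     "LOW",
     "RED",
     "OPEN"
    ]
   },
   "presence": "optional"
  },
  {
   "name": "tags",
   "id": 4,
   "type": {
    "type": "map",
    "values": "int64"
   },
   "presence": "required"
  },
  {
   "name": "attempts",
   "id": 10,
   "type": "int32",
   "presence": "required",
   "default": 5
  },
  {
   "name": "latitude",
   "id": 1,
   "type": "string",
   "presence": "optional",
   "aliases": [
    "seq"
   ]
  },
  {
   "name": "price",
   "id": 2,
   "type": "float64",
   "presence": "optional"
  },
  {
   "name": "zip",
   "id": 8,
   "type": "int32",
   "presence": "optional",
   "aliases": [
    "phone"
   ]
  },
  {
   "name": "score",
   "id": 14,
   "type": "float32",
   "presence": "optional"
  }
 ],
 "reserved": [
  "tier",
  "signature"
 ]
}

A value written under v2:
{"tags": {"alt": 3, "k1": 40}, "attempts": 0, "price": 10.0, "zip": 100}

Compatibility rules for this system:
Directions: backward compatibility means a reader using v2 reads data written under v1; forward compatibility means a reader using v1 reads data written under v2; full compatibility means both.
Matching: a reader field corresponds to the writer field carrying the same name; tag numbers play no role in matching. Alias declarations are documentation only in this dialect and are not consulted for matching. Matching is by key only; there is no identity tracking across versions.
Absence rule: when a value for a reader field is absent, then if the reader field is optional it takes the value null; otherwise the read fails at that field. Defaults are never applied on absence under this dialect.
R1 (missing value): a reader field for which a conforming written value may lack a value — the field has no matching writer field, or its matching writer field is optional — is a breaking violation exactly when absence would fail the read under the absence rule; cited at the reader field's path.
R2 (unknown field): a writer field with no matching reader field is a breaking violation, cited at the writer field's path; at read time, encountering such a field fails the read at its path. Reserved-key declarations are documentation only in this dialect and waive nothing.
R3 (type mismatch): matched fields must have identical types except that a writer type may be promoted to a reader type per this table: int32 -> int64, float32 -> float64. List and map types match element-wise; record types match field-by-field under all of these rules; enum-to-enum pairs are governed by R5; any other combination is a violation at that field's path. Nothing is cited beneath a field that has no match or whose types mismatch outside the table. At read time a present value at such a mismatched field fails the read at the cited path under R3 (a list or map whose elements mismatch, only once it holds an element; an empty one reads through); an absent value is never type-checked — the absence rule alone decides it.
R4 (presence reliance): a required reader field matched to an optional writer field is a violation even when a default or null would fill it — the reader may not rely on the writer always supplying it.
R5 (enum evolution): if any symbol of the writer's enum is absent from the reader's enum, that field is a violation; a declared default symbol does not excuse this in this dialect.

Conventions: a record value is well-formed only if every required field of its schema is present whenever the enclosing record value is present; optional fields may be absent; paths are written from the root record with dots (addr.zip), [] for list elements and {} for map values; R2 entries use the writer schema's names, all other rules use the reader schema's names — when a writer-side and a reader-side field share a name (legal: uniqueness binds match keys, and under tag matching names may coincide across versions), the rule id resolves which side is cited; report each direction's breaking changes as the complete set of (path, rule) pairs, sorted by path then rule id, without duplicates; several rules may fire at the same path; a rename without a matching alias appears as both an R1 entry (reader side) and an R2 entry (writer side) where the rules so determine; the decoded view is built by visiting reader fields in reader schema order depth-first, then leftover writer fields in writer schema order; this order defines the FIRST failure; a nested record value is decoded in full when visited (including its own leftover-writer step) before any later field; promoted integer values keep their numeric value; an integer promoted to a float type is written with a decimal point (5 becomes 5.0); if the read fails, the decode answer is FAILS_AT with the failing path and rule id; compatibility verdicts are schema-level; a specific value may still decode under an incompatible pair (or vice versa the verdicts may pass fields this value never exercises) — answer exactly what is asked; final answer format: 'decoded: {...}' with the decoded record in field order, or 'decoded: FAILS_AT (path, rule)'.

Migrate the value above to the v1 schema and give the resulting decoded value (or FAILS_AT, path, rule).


arrows below run writer -> reader for Device
migrating the Device value to v1:
  status := null (not supplied -> null)
  tags := {"alt": 3, "k1": 40}
  attempts := 0
  latitude := null (not supplied -> null)
  price := 10.0
  zip := 100
  => decoded: {"status": null, "tags": {"alt": 3, "k1": 40}, "attempts": 0, "latitude": null, "price": 10.0, "zip": 100}
diffs on Device not affecting the asked answer:
  field latitude in record Device: type float64 changed to string -> changes Device's schema-level verdicts only — the decode of this value is the same
  added field score to record Device: optional float32, tag 14 (in v2 it sits last) -> changes Device's schema-level verdicts only — the decode of this value is the same
  renamed field status to severity in record Device -> changes Device's schema-level verdicts only — the decode of this value is the same

decoded: {"status": null, "tags": {"alt": 3, "k1": 40}, "attempts": 0, "latitude": null, "price": 10.0, "zip": 100}


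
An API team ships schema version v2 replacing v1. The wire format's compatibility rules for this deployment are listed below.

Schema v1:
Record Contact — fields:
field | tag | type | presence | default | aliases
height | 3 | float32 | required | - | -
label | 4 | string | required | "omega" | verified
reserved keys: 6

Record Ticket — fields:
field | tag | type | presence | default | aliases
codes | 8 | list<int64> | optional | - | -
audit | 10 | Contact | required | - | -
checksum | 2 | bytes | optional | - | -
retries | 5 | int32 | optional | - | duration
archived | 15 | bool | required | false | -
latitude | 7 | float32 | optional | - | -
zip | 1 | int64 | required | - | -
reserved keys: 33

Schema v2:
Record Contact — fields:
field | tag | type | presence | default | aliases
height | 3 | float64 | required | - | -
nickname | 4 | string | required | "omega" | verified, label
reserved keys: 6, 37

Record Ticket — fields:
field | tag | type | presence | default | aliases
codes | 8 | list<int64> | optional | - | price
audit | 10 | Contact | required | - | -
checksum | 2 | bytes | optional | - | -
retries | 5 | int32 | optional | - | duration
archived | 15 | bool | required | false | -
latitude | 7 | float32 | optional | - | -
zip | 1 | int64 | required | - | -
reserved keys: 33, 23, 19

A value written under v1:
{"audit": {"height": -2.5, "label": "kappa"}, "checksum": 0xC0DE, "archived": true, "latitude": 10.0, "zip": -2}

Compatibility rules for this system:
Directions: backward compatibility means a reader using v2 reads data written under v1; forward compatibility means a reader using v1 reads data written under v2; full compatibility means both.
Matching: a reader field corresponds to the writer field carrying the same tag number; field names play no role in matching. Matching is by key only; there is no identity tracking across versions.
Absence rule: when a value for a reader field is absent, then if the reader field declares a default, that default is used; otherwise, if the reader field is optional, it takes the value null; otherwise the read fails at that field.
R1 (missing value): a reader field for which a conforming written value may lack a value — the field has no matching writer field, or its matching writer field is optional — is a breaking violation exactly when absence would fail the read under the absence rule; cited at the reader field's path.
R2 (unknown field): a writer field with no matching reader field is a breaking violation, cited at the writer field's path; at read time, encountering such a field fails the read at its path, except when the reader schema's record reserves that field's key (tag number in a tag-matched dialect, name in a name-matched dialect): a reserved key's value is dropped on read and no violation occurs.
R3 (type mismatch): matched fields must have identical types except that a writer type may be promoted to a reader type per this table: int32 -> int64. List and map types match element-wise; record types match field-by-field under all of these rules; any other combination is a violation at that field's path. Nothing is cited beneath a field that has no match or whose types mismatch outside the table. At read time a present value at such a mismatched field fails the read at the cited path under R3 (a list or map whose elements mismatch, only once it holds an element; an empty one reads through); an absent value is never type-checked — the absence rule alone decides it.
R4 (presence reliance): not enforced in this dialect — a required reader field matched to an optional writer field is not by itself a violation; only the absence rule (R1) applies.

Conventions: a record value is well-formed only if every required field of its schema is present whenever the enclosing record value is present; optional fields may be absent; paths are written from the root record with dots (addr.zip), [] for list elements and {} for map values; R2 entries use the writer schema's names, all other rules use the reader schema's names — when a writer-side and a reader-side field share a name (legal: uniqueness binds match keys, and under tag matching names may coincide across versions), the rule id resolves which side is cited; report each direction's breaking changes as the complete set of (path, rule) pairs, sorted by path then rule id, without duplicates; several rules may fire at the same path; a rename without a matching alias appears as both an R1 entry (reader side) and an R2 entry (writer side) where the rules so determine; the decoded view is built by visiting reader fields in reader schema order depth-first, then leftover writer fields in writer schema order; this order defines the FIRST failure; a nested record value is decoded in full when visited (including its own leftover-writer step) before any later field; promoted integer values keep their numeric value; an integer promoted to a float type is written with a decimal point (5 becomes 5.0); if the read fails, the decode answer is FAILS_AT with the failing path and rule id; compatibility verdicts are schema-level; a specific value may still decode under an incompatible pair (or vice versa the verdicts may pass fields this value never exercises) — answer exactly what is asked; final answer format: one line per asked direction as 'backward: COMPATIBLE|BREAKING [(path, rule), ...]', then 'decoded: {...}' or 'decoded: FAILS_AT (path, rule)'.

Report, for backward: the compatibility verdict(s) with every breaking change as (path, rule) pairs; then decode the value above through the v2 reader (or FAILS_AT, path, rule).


backward: BREAKING [(audit.height, R3)]; decoded: FAILS_AT (audit.height, R3)

arrows below run writer -> reader for Ticket
backward on Ticket — v2 reading data written by v1:
  writer optional, list<int64> -> list<int64>: reader codes maps from writer codes
  writer required, Contact -> Contact: reader audit maps from writer audit
  writer optional, bytes -> bytes: reader checksum maps from writer checksum
  writer optional, int32 -> int32: reader retries maps from writer retries
  writer required, bool -> bool: reader archived maps from writer archived
  writer optional, float32 -> float32: reader latitude maps from writer latitude
  writer required, int64 -> int64: reader zip maps from writer zip
  writer required, float32 -> float64: reader audit.height maps from writer audit.height
  writer required, string -> string: reader audit.nickname maps from writer audit.label
  R3 fires at audit.height
  backward on Ticket therefore BREAKING (1)
decode walk for Ticket under reader schema v2:
  codes := null (not supplied -> null)
  read fails at audit.height under R3
  => FAILS_AT (audit.height, R3)
ruling out the remaining Ticket differences:
  renamed field label to nickname in record Contact (alias label declared on the renamed field) -> no rule fires on it in Ticket's dialect; the asked verdict holds


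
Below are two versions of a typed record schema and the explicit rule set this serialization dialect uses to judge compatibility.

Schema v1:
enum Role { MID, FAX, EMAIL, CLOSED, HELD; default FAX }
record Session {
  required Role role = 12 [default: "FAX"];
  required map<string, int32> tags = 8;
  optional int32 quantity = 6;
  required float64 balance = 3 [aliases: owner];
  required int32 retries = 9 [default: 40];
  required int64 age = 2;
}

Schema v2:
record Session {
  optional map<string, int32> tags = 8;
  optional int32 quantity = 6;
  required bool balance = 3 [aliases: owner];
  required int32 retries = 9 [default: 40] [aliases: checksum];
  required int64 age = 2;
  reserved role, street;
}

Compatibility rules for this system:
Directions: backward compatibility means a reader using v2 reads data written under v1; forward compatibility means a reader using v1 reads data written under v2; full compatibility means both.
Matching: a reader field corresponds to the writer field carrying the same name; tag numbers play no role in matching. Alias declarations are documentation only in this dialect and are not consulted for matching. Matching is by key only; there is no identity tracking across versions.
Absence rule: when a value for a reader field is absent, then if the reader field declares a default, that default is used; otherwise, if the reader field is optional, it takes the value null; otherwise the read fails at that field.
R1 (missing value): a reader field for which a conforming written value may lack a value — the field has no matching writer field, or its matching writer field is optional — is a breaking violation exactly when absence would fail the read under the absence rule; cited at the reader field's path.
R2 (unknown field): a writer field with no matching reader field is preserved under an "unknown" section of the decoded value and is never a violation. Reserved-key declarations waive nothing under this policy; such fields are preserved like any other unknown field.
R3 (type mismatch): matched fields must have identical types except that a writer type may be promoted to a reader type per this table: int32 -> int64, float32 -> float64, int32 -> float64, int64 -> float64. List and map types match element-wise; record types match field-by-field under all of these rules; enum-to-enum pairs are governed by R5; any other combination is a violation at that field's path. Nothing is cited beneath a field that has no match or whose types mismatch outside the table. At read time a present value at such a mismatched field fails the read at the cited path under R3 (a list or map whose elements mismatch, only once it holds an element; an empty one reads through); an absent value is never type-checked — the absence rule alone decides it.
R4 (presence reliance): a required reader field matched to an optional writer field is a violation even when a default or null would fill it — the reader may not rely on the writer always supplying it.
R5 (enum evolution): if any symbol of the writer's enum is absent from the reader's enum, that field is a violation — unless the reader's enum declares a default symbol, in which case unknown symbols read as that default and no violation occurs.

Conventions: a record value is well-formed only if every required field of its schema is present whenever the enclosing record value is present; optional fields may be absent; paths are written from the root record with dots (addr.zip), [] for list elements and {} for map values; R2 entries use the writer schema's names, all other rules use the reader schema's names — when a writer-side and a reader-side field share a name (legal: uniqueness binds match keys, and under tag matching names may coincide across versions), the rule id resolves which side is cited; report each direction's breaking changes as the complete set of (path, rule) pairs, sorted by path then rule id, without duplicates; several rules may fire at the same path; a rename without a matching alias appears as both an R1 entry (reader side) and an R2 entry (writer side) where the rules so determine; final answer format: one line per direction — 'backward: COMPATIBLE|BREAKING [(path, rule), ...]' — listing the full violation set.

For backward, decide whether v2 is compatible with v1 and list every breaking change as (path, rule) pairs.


in Session below, arrows point writer -> reader
backward on Session — v2 reading data written by v1:
  writer required, map<string, int32> -> map<string, int32>: reader tags maps from writer tags
  writer optional, int32 -> int32: reader quantity maps from writer quantity
  writer required, float64 -> bool: reader balance maps from writer balance
  writer required, int32 -> int32: reader retries maps from writer retries
  writer required, int64 -> int64: reader age maps from writer age
  leftover writer field: role
  R3 fires at balance
  => backward verdict for Session: BREAKING, 1 violation(s)
checking off the Session differences that do not matter here:
  removed field role from record Session (its key "role" joins the reserved list) -> fires no rule on Session, leaving the asked answer as it is
  field tags in record Session: required changed to optional -> its effect on Session is confined to the forward direction, not asked

backward: BREAKING [(balance, R3)]


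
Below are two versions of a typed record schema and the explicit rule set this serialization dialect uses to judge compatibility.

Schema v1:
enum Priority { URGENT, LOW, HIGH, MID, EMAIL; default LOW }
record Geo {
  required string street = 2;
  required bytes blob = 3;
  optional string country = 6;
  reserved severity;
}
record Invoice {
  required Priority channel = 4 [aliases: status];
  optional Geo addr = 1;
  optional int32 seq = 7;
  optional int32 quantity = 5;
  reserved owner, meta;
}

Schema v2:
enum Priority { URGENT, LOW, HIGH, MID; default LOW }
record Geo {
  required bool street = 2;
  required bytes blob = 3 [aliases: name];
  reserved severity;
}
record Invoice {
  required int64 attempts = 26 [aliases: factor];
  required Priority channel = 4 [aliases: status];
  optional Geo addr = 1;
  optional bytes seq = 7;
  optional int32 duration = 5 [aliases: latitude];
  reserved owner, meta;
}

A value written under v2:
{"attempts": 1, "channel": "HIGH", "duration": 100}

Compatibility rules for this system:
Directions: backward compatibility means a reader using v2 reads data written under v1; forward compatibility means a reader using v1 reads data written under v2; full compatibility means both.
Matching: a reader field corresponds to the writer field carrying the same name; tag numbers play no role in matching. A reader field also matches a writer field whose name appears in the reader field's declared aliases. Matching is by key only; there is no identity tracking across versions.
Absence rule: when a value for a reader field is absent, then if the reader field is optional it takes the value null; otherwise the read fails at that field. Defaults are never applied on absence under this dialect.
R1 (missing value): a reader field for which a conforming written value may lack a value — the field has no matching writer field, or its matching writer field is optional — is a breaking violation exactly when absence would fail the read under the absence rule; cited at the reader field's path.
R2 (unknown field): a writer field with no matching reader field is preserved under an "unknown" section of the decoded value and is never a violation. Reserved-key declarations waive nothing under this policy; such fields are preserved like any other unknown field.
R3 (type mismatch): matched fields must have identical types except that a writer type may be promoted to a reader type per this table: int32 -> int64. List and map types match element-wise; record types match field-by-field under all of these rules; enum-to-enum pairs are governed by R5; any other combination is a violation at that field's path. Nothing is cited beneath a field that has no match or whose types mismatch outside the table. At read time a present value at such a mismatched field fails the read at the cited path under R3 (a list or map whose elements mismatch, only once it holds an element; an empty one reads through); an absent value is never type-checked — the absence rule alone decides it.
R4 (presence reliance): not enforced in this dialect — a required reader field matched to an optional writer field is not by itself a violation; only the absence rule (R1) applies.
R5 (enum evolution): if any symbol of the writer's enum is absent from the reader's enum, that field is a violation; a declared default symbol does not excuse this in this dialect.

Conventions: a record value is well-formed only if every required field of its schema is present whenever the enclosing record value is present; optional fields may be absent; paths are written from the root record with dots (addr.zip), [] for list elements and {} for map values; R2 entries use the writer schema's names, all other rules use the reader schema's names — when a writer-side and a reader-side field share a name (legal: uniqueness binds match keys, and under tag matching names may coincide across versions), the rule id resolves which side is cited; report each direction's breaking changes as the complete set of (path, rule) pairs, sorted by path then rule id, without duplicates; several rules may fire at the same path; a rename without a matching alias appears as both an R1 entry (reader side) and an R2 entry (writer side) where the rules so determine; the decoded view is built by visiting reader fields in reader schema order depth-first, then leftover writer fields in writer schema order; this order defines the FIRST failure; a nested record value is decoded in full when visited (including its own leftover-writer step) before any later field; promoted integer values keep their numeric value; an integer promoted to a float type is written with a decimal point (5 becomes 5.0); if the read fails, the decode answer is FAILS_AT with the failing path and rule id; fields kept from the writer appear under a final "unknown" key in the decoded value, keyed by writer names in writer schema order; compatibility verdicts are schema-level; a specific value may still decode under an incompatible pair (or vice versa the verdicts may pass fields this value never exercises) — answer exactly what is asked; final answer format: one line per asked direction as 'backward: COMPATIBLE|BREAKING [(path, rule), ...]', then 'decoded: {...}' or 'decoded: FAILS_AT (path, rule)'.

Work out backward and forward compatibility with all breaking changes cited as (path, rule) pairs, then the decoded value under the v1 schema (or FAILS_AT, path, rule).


each type pair in Invoice: writer, then reader
backward on Invoice — v2 reading data written by v1:
  attempts: no writer-side match
  channel: Priority -> Priority, writer required; from channel
  addr: Geo -> Geo, writer optional; from addr
  seq: int32 -> bytes, writer optional; from seq
  duration: no writer-side match
  writer field quantity has no reader counterpart
  addr.street: string -> bool, writer required; from addr.street
  addr.blob: bytes -> bytes, writer required; from addr.blob
  writer field addr.country has no reader counterpart
  R3 fires at addr.street
  R1 fires at attempts
  R5 fires at channel
  R3 fires at seq
  => backward verdict for Invoice: BREAKING, 4 violation(s)
forward on Invoice — v1 reading data written by v2:
  channel: Priority -> Priority, writer required; from channel
  addr: Geo -> Geo, writer optional; from addr
  seq: bytes -> int32, writer optional; from seq
  quantity: no writer-side match
  writer field attempts has no reader counterpart
  writer field duration has no reader counterpart
  addr.street: bool -> string, writer required; from addr.street
  addr.blob: bytes -> bytes, writer required; from addr.blob
  addr.country: no writer-side match
  R3 fires at addr.street
  R3 fires at seq
  => forward verdict for Invoice: BREAKING, 2 violation(s)
decode (reader v1):
  channel := "HIGH"
  addr := null (missing; optional => null)
  seq := null (missing; optional => null)
  quantity := null (missing; optional => null)
  writer attempts: kept under "unknown"
  writer duration: kept under "unknown"
  => decoded: {"channel": "HIGH", "addr": null, "seq": null, "quantity": null, "unknown": {"attempts": 1, "duration": 100}}

backward: BREAKING [(addr.street, R3), (attempts, R1), (channel, R5), (seq, R3)]; forward: BREAKING [(addr.street, R3), (seq, R3)]; decoded: {"channel": "HIGH", "addr": null, "seq": null, "quantity": null, "unknown": {"attempts": 1, "duration": 100}}


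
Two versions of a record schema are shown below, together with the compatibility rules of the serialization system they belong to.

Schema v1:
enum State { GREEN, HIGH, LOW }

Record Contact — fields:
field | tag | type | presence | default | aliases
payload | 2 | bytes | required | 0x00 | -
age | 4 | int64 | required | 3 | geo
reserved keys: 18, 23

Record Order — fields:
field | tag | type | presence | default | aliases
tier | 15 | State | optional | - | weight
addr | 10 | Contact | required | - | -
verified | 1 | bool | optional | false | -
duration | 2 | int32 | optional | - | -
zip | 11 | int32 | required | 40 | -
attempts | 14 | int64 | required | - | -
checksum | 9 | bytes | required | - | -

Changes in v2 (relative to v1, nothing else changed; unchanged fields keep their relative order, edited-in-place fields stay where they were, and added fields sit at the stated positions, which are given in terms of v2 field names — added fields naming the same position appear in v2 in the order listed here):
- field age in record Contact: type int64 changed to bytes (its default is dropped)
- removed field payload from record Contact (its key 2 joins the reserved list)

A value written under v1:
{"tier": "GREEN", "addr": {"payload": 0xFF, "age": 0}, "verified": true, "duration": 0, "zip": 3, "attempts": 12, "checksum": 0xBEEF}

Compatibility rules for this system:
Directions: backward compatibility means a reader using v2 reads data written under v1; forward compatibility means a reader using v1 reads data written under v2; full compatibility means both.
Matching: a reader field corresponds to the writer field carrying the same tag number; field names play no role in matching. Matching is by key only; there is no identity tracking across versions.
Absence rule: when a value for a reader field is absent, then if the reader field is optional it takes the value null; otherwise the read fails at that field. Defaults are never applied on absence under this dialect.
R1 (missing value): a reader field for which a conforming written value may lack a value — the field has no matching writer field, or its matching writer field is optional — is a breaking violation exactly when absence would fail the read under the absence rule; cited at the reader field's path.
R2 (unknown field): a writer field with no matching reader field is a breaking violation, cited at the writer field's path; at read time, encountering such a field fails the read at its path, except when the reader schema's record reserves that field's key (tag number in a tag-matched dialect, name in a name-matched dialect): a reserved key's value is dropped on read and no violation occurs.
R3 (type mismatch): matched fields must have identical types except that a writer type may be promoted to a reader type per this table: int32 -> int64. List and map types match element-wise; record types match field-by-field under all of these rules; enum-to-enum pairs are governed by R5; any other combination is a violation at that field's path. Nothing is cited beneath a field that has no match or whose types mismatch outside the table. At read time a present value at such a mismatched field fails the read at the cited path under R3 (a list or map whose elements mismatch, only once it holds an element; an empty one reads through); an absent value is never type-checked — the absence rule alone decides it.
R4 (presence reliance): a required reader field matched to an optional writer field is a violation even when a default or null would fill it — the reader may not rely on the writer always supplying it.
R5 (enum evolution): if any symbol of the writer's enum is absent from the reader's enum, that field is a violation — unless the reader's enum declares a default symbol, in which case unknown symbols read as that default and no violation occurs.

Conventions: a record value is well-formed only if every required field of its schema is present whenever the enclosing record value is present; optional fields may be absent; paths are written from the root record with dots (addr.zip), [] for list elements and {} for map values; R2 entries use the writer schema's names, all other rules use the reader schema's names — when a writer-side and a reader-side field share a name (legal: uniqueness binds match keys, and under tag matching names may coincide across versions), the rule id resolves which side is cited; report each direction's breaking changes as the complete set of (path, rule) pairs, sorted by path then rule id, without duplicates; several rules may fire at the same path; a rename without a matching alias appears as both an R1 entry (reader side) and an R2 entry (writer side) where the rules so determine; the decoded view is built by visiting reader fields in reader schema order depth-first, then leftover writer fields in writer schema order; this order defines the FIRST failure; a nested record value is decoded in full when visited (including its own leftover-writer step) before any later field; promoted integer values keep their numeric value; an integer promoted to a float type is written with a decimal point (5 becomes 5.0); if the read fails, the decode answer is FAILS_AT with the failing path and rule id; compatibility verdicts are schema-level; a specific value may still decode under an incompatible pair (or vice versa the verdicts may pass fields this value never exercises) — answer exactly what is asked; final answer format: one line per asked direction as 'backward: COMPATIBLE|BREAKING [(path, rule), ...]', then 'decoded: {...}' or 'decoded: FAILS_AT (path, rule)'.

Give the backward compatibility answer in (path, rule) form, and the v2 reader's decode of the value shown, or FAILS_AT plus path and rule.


in Order below, arrows point writer -> reader
backward analysis of Order with v2 as reader and v1 as writer:
  tier: paired with writer tier (State -> State; writer optional)
  addr: paired with writer addr (Contact -> Contact; writer required)
  verified: paired with writer verified (bool -> bool; writer optional)
  duration: paired with writer duration (int32 -> int32; writer optional)
  zip: paired with writer zip (int32 -> int32; writer required)
  attempts: paired with writer attempts (int64 -> int64; writer required)
  checksum: paired with writer checksum (bytes -> bytes; writer required)
  addr.age: paired with writer addr.age (int64 -> bytes; writer required)
  leftover writer field: addr.payload
  R3 fires at addr.age
  => backward: BREAKING (1)
decode (reader v2):
  tier := "GREEN"
  read fails at addr.age under R3
  => FAILS_AT (addr.age, R3)
ruling out the remaining Order differences:
  removed field payload from record Contact (its key 2 joins the reserved list) -> matters only for Order's forward compatibility — outside the asked direction

backward: BREAKING [(addr.age, R3)]; decoded: FAILS_AT (addr.age, R3)
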